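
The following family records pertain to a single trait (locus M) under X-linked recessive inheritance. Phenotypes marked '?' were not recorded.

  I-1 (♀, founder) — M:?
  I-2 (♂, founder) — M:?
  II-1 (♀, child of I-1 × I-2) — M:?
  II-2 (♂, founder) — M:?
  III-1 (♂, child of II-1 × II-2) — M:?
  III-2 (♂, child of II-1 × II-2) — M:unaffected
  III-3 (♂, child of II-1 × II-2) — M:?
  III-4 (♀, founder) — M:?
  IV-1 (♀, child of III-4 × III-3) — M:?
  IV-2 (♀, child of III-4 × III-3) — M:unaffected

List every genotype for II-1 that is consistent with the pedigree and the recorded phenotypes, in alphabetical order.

II-1 ∈ {X^MX^M, X^MX^m}

M/I-1 ? ·: X^MX^M|X^MX^m|X^mX^m
M/I-2 ? ·: X^MY|X^mY
M/II-1 ? I-1×I-2: X^MX^M|X^MX^m
M/II-2 ? ·: X^MY|X^mY
M/III-1 ? II-1×II-2: X^MY|X^mY
M/III-2 un II-1×II-2: X^MY
M/III-3 ? II-1×II-2: X^MY|X^mY
M/III-4 ? ·: X^MX^M|X^MX^m|X^mX^m
M/IV-1 ? III-4×III-3: X^MX^M|X^MX^m|X^mX^m
M/IV-2 un III-4×III-3: X^MX^M|X^MX^m
⇒ M over [I-1,I-2,II-1,II-2,III-1,III-2,III-3,III-4,IV-1,IV-2]: 168 consistent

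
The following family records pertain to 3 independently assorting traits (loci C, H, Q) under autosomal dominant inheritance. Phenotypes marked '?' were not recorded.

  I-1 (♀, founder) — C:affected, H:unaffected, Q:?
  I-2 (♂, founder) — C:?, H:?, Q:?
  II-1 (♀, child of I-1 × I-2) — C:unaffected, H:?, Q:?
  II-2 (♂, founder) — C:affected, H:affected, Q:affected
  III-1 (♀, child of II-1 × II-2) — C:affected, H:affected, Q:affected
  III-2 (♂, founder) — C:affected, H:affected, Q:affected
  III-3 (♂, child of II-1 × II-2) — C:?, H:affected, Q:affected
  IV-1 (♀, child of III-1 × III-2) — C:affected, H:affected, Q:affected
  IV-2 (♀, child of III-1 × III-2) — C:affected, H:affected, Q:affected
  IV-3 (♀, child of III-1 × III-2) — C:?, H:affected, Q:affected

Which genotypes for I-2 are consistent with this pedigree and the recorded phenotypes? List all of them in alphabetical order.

I-2 ∈ {Cc HH QQ, Cc HH Qq, Cc HH qq, Cc Hh QQ, Cc Hh Qq, Cc Hh qq, Cc hh QQ, Cc hh Qq, Cc hh qq, cc HH QQ, cc HH Qq, cc HH qq, cc Hh QQ, cc Hh Qq, cc Hh qq, cc hh QQ, cc hh Qq, cc hh qq}

C/I-1 aff ·: Cc
C/I-2 ? ·: cc|Cc
C/II-1 un I-1×I-2: cc
C/II-2 aff ·: Cc|CC
C/III-1 aff II-1×II-2: Cc
C/III-2 aff ·: Cc|CC
C/III-3 ? II-1×II-2: cc|Cc
C/IV-1 aff III-1×III-2: Cc|CC
C/IV-2 aff III-1×III-2: Cc|CC
C/IV-3 ? III-1×III-2: cc|Cc|CC
⇒ C over [I-1,I-2,II-1,II-2,III-1,III-2,III-3,IV-1,IV-2,IV-3]: 120 consistent
H/I-1 un ·: hh
H/I-2 ? ·: hh|Hh|HH
H/II-1 ? I-1×I-2: hh|Hh
H/II-2 aff ·: Hh|HH
H/III-1 aff II-1×II-2: Hh|HH
H/III-2 aff ·: Hh|HH
H/III-3 aff II-1×II-2: Hh|HH
H/IV-1 aff III-1×III-2: Hh|HH
H/IV-2 aff III-1×III-2: Hh|HH
H/IV-3 aff III-1×III-2: Hh|HH
⇒ H over [I-1,I-2,II-1,II-2,III-1,III-2,III-3,IV-1,IV-2,IV-3]: 264 consistent
Q/I-1 ? ·: qq|Qq|QQ
Q/I-2 ? ·: qq|Qq|QQ
Q/II-1 ? I-1×I-2: qq|Qq|QQ
Q/II-2 aff ·: Qq|QQ
Q/III-1 aff II-1×II-2: Qq|QQ
Q/III-2 aff ·: Qq|QQ
Q/III-3 aff II-1×II-2: Qq|QQ
Q/IV-1 aff III-1×III-2: Qq|QQ
Q/IV-2 aff III-1×III-2: Qq|QQ
Q/IV-3 aff III-1×III-2: Qq|QQ
⇒ Q over [I-1,I-2,II-1,II-2,III-1,III-2,III-3,IV-1,IV-2,IV-3]: 1064 consistent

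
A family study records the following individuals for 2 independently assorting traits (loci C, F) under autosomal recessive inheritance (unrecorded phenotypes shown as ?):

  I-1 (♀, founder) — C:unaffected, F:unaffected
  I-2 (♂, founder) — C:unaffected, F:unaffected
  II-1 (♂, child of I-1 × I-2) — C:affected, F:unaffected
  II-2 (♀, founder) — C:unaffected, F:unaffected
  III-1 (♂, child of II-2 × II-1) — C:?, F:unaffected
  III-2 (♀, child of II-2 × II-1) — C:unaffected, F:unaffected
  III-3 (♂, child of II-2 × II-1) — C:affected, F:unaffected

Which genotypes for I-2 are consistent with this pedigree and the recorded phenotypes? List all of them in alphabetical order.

I-2 ∈ {Cc FF, Cc Ff}

C/I-1 un ·: Cc
C/I-2 un ·: Cc
C/II-1 aff I-1×I-2: cc
C/II-2 un ·: Cc
C/III-1 ? II-2×II-1: Cc|cc
C/III-2 un II-2×II-1: Cc
C/III-3 aff II-2×II-1: cc
⇒ C over [I-1,I-2,II-1,II-2,III-1,III-2,III-3]: 2 consistent
F/I-1 un ·: FF|Ff
F/I-2 un ·: FF|Ff
F/II-1 un I-1×I-2: FF|Ff
F/II-2 un ·: FF|Ff
F/III-1 un II-2×II-1: FF|Ff
F/III-2 un II-2×II-1: FF|Ff
F/III-3 un II-2×II-1: FF|Ff
⇒ F over [I-1,I-2,II-1,II-2,III-1,III-2,III-3]: 84 consistent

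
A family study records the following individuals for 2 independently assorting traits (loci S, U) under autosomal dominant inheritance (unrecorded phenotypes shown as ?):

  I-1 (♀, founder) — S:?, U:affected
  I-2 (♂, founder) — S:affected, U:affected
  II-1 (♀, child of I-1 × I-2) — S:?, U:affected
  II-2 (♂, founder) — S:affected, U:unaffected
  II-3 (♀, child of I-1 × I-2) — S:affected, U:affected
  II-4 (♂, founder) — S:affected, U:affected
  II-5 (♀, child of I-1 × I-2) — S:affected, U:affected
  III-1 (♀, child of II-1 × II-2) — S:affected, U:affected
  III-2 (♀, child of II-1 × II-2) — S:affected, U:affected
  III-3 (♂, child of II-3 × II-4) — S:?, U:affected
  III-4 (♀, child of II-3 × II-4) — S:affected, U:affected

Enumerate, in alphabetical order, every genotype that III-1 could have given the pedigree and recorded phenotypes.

III-1 ∈ {SS Uu, Ss Uu}

S/I-1 ? ·: ss|Ss|SS
S/I-2 aff ·: Ss|SS
S/II-1 ? I-1×I-2: ss|Ss|SS
S/II-2 aff ·: Ss|SS
S/II-3 aff I-1×I-2: Ss|SS
S/II-4 aff ·: Ss|SS
S/II-5 aff I-1×I-2: Ss|SS
S/III-1 aff II-1×II-2: Ss|SS
S/III-2 aff II-1×II-2: Ss|SS
S/III-3 ? II-3×II-4: ss|Ss|SS
S/III-4 aff II-3×II-4: Ss|SS
⇒ S over [I-1,I-2,II-1,II-2,II-3,II-4,II-5,III-1,III-2,III-3,III-4]: 1435 consistent
U/I-1 aff ·: Uu|UU
U/I-2 aff ·: Uu|UU
U/II-1 aff I-1×I-2: Uu|UU
U/II-2 un ·: uu
U/II-3 aff I-1×I-2: Uu|UU
U/II-4 aff ·: Uu|UU
U/II-5 aff I-1×I-2: Uu|UU
U/III-1 aff II-1×II-2: Uu
U/III-2 aff II-1×II-2: Uu
U/III-3 aff II-3×II-4: Uu|UU
U/III-4 aff II-3×II-4: Uu|UU
⇒ U over [I-1,I-2,II-1,II-2,II-3,II-4,II-5,III-1,III-2,III-3,III-4]: 161 consistent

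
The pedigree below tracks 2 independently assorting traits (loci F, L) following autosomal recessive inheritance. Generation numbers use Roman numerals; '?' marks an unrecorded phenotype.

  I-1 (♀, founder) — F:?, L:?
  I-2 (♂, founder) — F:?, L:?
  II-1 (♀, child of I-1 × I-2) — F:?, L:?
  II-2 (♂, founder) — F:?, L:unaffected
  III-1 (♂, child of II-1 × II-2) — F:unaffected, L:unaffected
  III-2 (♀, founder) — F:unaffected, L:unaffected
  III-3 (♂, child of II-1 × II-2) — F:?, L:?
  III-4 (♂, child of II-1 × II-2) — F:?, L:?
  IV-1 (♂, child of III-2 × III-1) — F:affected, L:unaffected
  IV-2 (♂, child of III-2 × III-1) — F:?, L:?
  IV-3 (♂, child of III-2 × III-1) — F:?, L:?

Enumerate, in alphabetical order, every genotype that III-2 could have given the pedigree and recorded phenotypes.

III-2 ∈ {Ff LL, Ff Ll}

F/I-1 ? ·: FF|Ff|ff
F/I-2 ? ·: FF|Ff|ff
F/II-1 ? I-1×I-2: FF|Ff|ff
F/II-2 ? ·: FF|Ff|ff
F/III-1 un II-1×II-2: Ff
F/III-2 un ·: Ff
F/III-3 ? II-1×II-2: FF|Ff|ff
F/III-4 ? II-1×II-2: FF|Ff|ff
F/IV-1 aff III-2×III-1: ff
F/IV-2 ? III-2×III-1: FF|Ff|ff
F/IV-3 ? III-2×III-1: FF|Ff|ff
⇒ F over [I-1,I-2,II-1,II-2,III-1,III-2,III-3,III-4,IV-1,IV-2,IV-3]: 1431 consistent
L/I-1 ? ·: LL|Ll|ll
L/I-2 ? ·: LL|Ll|ll
L/II-1 ? I-1×I-2: LL|Ll|ll
L/II-2 un ·: LL|Ll
L/III-1 un II-1×II-2: LL|Ll
L/III-2 un ·: LL|Ll
L/III-3 ? II-1×II-2: LL|Ll|ll
L/III-4 ? II-1×II-2: LL|Ll|ll
L/IV-1 un III-2×III-1: LL|Ll
L/IV-2 ? III-2×III-1: LL|Ll|ll
L/IV-3 ? III-2×III-1: LL|Ll|ll
⇒ L over [I-1,I-2,II-1,II-2,III-1,III-2,III-3,III-4,IV-1,IV-2,IV-3]: 4301 consistent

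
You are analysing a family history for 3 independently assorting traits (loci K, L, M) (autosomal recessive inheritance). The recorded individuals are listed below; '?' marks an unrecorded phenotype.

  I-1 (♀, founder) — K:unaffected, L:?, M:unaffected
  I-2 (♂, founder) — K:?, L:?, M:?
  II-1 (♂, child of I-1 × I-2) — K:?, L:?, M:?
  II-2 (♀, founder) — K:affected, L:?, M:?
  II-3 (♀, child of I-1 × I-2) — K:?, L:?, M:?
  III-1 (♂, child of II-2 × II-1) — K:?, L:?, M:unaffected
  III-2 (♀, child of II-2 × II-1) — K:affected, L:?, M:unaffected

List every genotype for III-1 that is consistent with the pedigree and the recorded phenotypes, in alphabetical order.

III-1 ∈ {Kk LL MM, Kk LL Mm, Kk Ll MM, Kk Ll Mm, Kk ll MM, Kk ll Mm, kk LL MM, kk LL Mm, kk Ll MM, kk Ll Mm, kk ll MM, kk ll Mm}

K/I-1 un ·: KK|Kk
K/I-2 ? ·: KK|Kk|kk
K/II-1 ? I-1×I-2: Kk|kk
K/II-2 aff ·: kk
K/II-3 ? I-1×I-2: KK|Kk|kk
K/III-1 ? II-2×II-1: Kk|kk
K/III-2 aff II-2×II-1: kk
⇒ K over [I-1,I-2,II-1,II-2,II-3,III-1,III-2]: 25 consistent
L/I-1 ? ·: LL|Ll|ll
L/I-2 ? ·: LL|Ll|ll
L/II-1 ? I-1×I-2: LL|Ll|ll
L/II-2 ? ·: LL|Ll|ll
L/II-3 ? I-1×I-2: LL|Ll|ll
L/III-1 ? II-2×II-1: LL|Ll|ll
L/III-2 ? II-2×II-1: LL|Ll|ll
⇒ L over [I-1,I-2,II-1,II-2,II-3,III-1,III-2]: 317 consistent
M/I-1 un ·: MM|Mm
M/I-2 ? ·: MM|Mm|mm
M/II-1 ? I-1×I-2: MM|Mm|mm
M/II-2 ? ·: MM|Mm|mm
M/II-3 ? I-1×I-2: MM|Mm|mm
M/III-1 un II-2×II-1: MM|Mm
M/III-2 un II-2×II-1: MM|Mm
⇒ M over [I-1,I-2,II-1,II-2,II-3,III-1,III-2]: 148 consistent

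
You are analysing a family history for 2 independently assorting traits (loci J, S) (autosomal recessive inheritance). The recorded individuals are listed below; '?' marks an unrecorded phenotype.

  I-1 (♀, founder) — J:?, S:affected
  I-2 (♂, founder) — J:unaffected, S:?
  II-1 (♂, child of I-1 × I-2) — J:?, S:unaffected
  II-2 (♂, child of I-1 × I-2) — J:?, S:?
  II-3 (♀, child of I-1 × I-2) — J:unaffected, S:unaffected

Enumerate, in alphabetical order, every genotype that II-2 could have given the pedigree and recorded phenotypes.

II-2 ∈ {JJ Ss, JJ ss, Jj Ss, Jj ss, jj Ss, jj ss}

J/I-1 ? ·: JJ|Jj|jj
J/I-2 un ·: JJ|Jj
J/II-1 ? I-1×I-2: JJ|Jj|jj
J/II-2 ? I-1×I-2: JJ|Jj|jj
J/II-3 un I-1×I-2: JJ|Jj
⇒ J over [I-1,I-2,II-1,II-2,II-3]: 40 consistent
S/I-1 aff ·: ss
S/I-2 ? ·: SS|Ss
S/II-1 un I-1×I-2: Ss
S/II-2 ? I-1×I-2: Ss|ss
S/II-3 un I-1×I-2: Ss
⇒ S over [I-1,I-2,II-1,II-2,II-3]: 3 consistent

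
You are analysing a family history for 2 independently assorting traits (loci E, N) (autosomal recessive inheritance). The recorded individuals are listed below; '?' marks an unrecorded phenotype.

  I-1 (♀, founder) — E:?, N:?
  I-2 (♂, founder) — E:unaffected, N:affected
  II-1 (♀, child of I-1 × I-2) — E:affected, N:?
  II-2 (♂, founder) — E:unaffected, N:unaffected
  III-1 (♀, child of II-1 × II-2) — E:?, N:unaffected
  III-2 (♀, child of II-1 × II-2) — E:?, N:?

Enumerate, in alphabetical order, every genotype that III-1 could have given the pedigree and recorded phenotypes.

III-1 ∈ {Ee NN, Ee Nn, ee NN, ee Nn}

E/I-1 ? ·: Ee|ee
E/I-2 un ·: Ee
E/II-1 aff I-1×I-2: ee
E/II-2 un ·: EE|Ee
E/III-1 ? II-1×II-2: Ee|ee
E/III-2 ? II-1×II-2: Ee|ee
⇒ E over [I-1,I-2,II-1,II-2,III-1,III-2]: 10 consistent
N/I-1 ? ·: NN|Nn|nn
N/I-2 aff ·: nn
N/II-1 ? I-1×I-2: Nn|nn
N/II-2 un ·: NN|Nn
N/III-1 un II-1×II-2: NN|Nn
N/III-2 ? II-1×II-2: NN|Nn|nn
⇒ N over [I-1,I-2,II-1,II-2,III-1,III-2]: 26 consistent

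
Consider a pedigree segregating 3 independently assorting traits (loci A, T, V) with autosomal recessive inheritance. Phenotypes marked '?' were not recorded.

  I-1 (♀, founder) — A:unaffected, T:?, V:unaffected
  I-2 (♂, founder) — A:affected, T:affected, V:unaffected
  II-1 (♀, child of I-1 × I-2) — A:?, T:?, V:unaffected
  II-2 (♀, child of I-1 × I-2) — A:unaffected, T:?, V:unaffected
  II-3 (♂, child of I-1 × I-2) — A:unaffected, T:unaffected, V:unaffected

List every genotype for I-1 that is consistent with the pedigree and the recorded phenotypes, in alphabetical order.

I-1 ∈ {AA TT VV, AA TT Vv, AA Tt VV, AA Tt Vv, Aa TT VV, Aa TT Vv, Aa Tt VV, Aa Tt Vv}

A/I-1 un ·: AA|Aa
A/I-2 aff ·: aa
A/II-1 ? I-1×I-2: Aa|aa
A/II-2 un I-1×I-2: Aa
A/II-3 un I-1×I-2: Aa
⇒ A over [I-1,I-2,II-1,II-2,II-3]: 3 consistent
T/I-1 ? ·: TT|Tt
T/I-2 aff ·: tt
T/II-1 ? I-1×I-2: Tt|tt
T/II-2 ? I-1×I-2: Tt|tt
T/II-3 un I-1×I-2: Tt
⇒ T over [I-1,I-2,II-1,II-2,II-3]: 5 consistent
V/I-1 un ·: VV|Vv
V/I-2 un ·: VV|Vv
V/II-1 un I-1×I-2: VV|Vv
V/II-2 un I-1×I-2: VV|Vv
V/II-3 un I-1×I-2: VV|Vv
⇒ V over [I-1,I-2,II-1,II-2,II-3]: 25 consistent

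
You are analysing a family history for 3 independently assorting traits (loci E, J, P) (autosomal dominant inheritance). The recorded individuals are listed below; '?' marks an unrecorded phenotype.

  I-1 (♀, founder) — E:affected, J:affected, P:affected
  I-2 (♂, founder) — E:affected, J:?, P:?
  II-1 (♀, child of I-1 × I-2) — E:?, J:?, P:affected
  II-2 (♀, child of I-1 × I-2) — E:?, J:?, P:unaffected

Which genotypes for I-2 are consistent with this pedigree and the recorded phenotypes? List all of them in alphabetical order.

E/I-1 aff ·: Ee|EE
E/I-2 aff ·: Ee|EE
E/II-1 ? I-1×I-2: ee|Ee|EE
E/II-2 ? I-1×I-2: ee|Ee|EE
⇒ E over [I-1,I-2,II-1,II-2]: 18 consistent
J/I-1 aff ·: Jj|JJ
J/I-2 ? ·: jj|Jj|JJ
J/II-1 ? I-1×I-2: jj|Jj|JJ
J/II-2 ? I-1×I-2: jj|Jj|JJ
⇒ J over [I-1,I-2,II-1,II-2]: 23 consistent
P/I-1 aff ·: Pp
P/I-2 ? ·: pp|Pp
P/II-1 aff I-1×I-2: Pp|PP
P/II-2 un I-1×I-2: pp
⇒ P over [I-1,I-2,II-1,II-2]: 3 consistent

I-2 ∈ {EE JJ Pp, EE JJ pp, EE Jj Pp, EE Jj pp, EE jj Pp, EE jj pp, Ee JJ Pp, Ee JJ pp, Ee Jj Pp, Ee Jj pp, Ee jj Pp, Ee jj pp}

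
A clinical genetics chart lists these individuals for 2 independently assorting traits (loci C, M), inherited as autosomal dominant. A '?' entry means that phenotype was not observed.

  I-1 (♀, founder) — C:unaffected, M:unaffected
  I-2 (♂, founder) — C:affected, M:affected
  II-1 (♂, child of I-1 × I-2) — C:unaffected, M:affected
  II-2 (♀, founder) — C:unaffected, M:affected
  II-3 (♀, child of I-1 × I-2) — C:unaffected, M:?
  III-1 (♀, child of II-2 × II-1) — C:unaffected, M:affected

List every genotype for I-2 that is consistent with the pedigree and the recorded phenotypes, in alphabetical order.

C/I-1 un ·: cc
C/I-2 aff ·: Cc
C/II-1 un I-1×I-2: cc
C/II-2 un ·: cc
C/II-3 un I-1×I-2: cc
C/III-1 un II-2×II-1: cc
⇒ C over [I-1,I-2,II-1,II-2,II-3,III-1]: 1 consistent
M/I-1 un ·: mm
M/I-2 aff ·: Mm|MM
M/II-1 aff I-1×I-2: Mm
M/II-2 aff ·: Mm|MM
M/II-3 ? I-1×I-2: mm|Mm
M/III-1 aff II-2×II-1: Mm|MM
⇒ M over [I-1,I-2,II-1,II-2,II-3,III-1]: 12 consistent

I-2 ∈ {Cc MM, Cc Mm}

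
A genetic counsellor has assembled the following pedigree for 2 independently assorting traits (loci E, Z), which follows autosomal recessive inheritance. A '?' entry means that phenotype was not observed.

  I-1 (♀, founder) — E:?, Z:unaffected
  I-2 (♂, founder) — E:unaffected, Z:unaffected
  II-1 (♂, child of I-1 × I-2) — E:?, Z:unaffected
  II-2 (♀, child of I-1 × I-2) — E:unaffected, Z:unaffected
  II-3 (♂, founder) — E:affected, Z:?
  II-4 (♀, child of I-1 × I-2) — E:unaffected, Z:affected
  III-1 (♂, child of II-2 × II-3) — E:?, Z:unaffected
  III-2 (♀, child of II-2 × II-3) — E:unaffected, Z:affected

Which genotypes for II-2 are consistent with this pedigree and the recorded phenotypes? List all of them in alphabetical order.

E/I-1 ? ·: EE|Ee|ee
E/I-2 un ·: EE|Ee
E/II-1 ? I-1×I-2: EE|Ee|ee
E/II-2 un I-1×I-2: EE|Ee
E/II-3 aff ·: ee
E/II-4 un I-1×I-2: EE|Ee
E/III-1 ? II-2×II-3: Ee|ee
E/III-2 un II-2×II-3: Ee
⇒ E over [I-1,I-2,II-1,II-2,II-3,II-4,III-1,III-2]: 49 consistent
Z/I-1 un ·: Zz
Z/I-2 un ·: Zz
Z/II-1 un I-1×I-2: ZZ|Zz
Z/II-2 un I-1×I-2: Zz
Z/II-3 ? ·: Zz|zz
Z/II-4 aff I-1×I-2: zz
Z/III-1 un II-2×II-3: ZZ|Zz
Z/III-2 aff II-2×II-3: zz
⇒ Z over [I-1,I-2,II-1,II-2,II-3,II-4,III-1,III-2]: 6 consistent

II-2 ∈ {EE Zz, Ee Zz}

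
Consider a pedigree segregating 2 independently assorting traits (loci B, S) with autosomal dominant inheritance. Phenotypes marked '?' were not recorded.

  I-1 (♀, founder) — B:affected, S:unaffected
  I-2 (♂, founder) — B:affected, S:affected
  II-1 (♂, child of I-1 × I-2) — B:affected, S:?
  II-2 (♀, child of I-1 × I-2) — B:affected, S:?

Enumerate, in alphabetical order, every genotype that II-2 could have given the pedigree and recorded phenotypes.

II-2 ∈ {BB Ss, BB ss, Bb Ss, Bb ss}

B/I-1 aff ·: Bb|BB
B/I-2 aff ·: Bb|BB
B/II-1 aff I-1×I-2: Bb|BB
B/II-2 aff I-1×I-2: Bb|BB
⇒ B over [I-1,I-2,II-1,II-2]: 13 consistent
S/I-1 un ·: ss
S/I-2 aff ·: Ss|SS
S/II-1 ? I-1×I-2: ss|Ss
S/II-2 ? I-1×I-2: ss|Ss
⇒ S over [I-1,I-2,II-1,II-2]: 5 consistent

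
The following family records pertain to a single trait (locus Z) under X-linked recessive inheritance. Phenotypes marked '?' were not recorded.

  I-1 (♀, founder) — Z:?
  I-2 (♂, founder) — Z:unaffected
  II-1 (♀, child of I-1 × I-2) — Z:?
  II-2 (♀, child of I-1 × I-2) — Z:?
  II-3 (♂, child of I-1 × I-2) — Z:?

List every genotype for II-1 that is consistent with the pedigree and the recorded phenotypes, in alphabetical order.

II-1 ∈ {X^ZX^Z, X^ZX^z}

Z/I-1 ? ·: X^ZX^Z|X^ZX^z|X^zX^z
Z/I-2 un ·: X^ZY
Z/II-1 ? I-1×I-2: X^ZX^Z|X^ZX^z
Z/II-2 ? I-1×I-2: X^ZX^Z|X^ZX^z
Z/II-3 ? I-1×I-2: X^ZY|X^zY
⇒ Z over [I-1,I-2,II-1,II-2,II-3]: 10 consistent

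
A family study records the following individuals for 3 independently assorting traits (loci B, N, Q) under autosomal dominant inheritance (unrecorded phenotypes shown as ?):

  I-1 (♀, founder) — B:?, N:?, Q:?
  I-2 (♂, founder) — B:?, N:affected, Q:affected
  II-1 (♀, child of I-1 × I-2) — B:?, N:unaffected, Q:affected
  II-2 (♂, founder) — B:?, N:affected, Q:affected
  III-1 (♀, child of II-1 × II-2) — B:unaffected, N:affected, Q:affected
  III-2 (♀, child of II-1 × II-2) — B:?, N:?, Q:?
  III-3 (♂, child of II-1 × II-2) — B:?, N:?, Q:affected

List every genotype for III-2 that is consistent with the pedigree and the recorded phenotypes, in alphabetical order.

B/I-1 ? ·: bb|Bb|BB
B/I-2 ? ·: bb|Bb|BB
B/II-1 ? I-1×I-2: bb|Bb
B/II-2 ? ·: bb|Bb
B/III-1 un II-1×II-2: bb
B/III-2 ? II-1×II-2: bb|Bb|BB
B/III-3 ? II-1×II-2: bb|Bb|BB
⇒ B over [I-1,I-2,II-1,II-2,III-1,III-2,III-3]: 111 consistent
N/I-1 ? ·: nn|Nn
N/I-2 aff ·: Nn
N/II-1 un I-1×I-2: nn
N/II-2 aff ·: Nn|NN
N/III-1 aff II-1×II-2: Nn
N/III-2 ? II-1×II-2: nn|Nn
N/III-3 ? II-1×II-2: nn|Nn
⇒ N over [I-1,I-2,II-1,II-2,III-1,III-2,III-3]: 10 consistent
Q/I-1 ? ·: qq|Qq|QQ
Q/I-2 aff ·: Qq|QQ
Q/II-1 aff I-1×I-2: Qq|QQ
Q/II-2 aff ·: Qq|QQ
Q/III-1 aff II-1×II-2: Qq|QQ
Q/III-2 ? II-1×II-2: qq|Qq|QQ
Q/III-3 aff II-1×II-2: Qq|QQ
⇒ Q over [I-1,I-2,II-1,II-2,III-1,III-2,III-3]: 136 consistent

III-2 ∈ {BB Nn QQ, BB Nn Qq, BB Nn qq, BB nn QQ, BB nn Qq, BB nn qq, Bb Nn QQ, Bb Nn Qq, Bb Nn qq, Bb nn QQ, Bb nn Qq, Bb nn qq, bb Nn QQ, bb Nn Qq, bb Nn qq, bb nn QQ, bb nn Qq, bb nn qq}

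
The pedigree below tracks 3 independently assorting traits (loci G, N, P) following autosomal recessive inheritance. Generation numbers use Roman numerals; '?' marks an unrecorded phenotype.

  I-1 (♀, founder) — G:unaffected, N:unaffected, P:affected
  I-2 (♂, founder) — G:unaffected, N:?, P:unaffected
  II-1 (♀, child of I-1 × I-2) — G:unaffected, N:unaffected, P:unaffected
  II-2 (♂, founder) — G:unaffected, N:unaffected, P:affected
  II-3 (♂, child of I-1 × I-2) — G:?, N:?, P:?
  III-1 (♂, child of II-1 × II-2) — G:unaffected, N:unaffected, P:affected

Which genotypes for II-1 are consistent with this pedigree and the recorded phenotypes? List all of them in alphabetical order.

II-1 ∈ {GG NN Pp, GG Nn Pp, Gg NN Pp, Gg Nn Pp}

G/I-1 un ·: GG|Gg
G/I-2 un ·: GG|Gg
G/II-1 un I-1×I-2: GG|Gg
G/II-2 un ·: GG|Gg
G/II-3 ? I-1×I-2: GG|Gg|gg
G/III-1 un II-1×II-2: GG|Gg
⇒ G over [I-1,I-2,II-1,II-2,II-3,III-1]: 52 consistent
N/I-1 un ·: NN|Nn
N/I-2 ? ·: NN|Nn|nn
N/II-1 un I-1×I-2: NN|Nn
N/II-2 un ·: NN|Nn
N/II-3 ? I-1×I-2: NN|Nn|nn
N/III-1 un II-1×II-2: NN|Nn
⇒ N over [I-1,I-2,II-1,II-2,II-3,III-1]: 64 consistent
P/I-1 aff ·: pp
P/I-2 un ·: PP|Pp
P/II-1 un I-1×I-2: Pp
P/II-2 aff ·: pp
P/II-3 ? I-1×I-2: Pp|pp
P/III-1 aff II-1×II-2: pp
⇒ P over [I-1,I-2,II-1,II-2,II-3,III-1]: 3 consistent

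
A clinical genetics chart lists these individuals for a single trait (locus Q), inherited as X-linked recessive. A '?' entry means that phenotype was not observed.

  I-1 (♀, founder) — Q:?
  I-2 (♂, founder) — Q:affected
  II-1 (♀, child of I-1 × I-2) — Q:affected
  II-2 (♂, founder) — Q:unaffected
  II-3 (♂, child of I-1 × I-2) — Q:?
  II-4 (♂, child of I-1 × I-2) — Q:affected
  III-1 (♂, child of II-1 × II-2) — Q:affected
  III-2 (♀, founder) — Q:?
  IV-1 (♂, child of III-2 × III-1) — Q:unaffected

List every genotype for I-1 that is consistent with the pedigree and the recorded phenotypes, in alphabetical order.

Q/I-1 ? ·: X^QX^q|X^qX^q
Q/I-2 aff ·: X^qY
Q/II-1 aff I-1×I-2: X^qX^q
Q/II-2 un ·: X^QY
Q/II-3 ? I-1×I-2: X^QY|X^qY
Q/II-4 aff I-1×I-2: X^qY
Q/III-1 aff II-1×II-2: X^qY
Q/III-2 ? ·: X^QX^Q|X^QX^q
Q/IV-1 un III-2×III-1: X^QY
⇒ Q over [I-1,I-2,II-1,II-2,II-3,II-4,III-1,III-2,IV-1]: 6 consistent

I-1 ∈ {X^QX^q, X^qX^q}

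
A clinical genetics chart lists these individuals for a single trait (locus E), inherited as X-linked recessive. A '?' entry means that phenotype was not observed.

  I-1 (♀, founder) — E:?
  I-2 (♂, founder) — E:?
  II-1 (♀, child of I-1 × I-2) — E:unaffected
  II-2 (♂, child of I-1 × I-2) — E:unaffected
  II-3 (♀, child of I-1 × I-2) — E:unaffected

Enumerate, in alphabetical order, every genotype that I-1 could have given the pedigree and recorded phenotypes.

I-1 ∈ {X^EX^E, X^EX^e}

E/I-1 ? ·: X^EX^E|X^EX^e
E/I-2 ? ·: X^EY|X^eY
E/II-1 un I-1×I-2: X^EX^E|X^EX^e
E/II-2 un I-1×I-2: X^EY
E/II-3 un I-1×I-2: X^EX^E|X^EX^e
⇒ E over [I-1,I-2,II-1,II-2,II-3]: 7 consistent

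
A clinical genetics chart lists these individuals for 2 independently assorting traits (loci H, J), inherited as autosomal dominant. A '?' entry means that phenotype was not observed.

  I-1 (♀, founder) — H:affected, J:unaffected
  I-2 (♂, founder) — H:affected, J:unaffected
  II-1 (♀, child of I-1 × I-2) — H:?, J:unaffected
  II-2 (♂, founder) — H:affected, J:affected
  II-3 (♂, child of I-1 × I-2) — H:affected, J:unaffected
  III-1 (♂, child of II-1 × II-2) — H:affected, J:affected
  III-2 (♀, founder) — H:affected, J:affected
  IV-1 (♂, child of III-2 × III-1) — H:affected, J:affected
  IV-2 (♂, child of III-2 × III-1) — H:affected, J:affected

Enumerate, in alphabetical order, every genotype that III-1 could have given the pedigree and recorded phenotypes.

H/I-1 aff ·: Hh|HH
H/I-2 aff ·: Hh|HH
H/II-1 ? I-1×I-2: hh|Hh|HH
H/II-2 aff ·: Hh|HH
H/II-3 aff I-1×I-2: Hh|HH
H/III-1 aff II-1×II-2: Hh|HH
H/III-2 aff ·: Hh|HH
H/IV-1 aff III-2×III-1: Hh|HH
H/IV-2 aff III-2×III-1: Hh|HH
⇒ H over [I-1,I-2,II-1,II-2,II-3,III-1,III-2,IV-1,IV-2]: 314 consistent
J/I-1 un ·: jj
J/I-2 un ·: jj
J/II-1 un I-1×I-2: jj
J/II-2 aff ·: Jj|JJ
J/II-3 un I-1×I-2: jj
J/III-1 aff II-1×II-2: Jj
J/III-2 aff ·: Jj|JJ
J/IV-1 aff III-2×III-1: Jj|JJ
J/IV-2 aff III-2×III-1: Jj|JJ
⇒ J over [I-1,I-2,II-1,II-2,II-3,III-1,III-2,IV-1,IV-2]: 16 consistent

III-1 ∈ {HH Jj, Hh Jj}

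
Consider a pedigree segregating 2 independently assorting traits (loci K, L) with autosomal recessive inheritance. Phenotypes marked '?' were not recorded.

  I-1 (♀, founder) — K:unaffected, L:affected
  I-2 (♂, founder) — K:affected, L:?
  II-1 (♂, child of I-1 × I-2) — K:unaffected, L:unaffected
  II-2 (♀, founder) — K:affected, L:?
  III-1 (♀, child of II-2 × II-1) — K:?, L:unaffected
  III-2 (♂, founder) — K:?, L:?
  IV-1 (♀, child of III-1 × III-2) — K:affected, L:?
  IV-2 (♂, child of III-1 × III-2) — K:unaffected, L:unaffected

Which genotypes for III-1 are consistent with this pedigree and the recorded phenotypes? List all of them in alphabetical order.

III-1 ∈ {Kk LL, Kk Ll, kk LL, kk Ll}

K/I-1 un ·: KK|Kk
K/I-2 aff ·: kk
K/II-1 un I-1×I-2: Kk
K/II-2 aff ·: kk
K/III-1 ? II-2×II-1: Kk|kk
K/III-2 ? ·: Kk|kk
K/IV-1 aff III-1×III-2: kk
K/IV-2 un III-1×III-2: KK|Kk
⇒ K over [I-1,I-2,II-1,II-2,III-1,III-2,IV-1,IV-2]: 8 consistent
L/I-1 aff ·: ll
L/I-2 ? ·: LL|Ll
L/II-1 un I-1×I-2: Ll
L/II-2 ? ·: LL|Ll|ll
L/III-1 un II-2×II-1: LL|Ll
L/III-2 ? ·: LL|Ll|ll
L/IV-1 ? III-1×III-2: LL|Ll|ll
L/IV-2 un III-1×III-2: LL|Ll
⇒ L over [I-1,I-2,II-1,II-2,III-1,III-2,IV-1,IV-2]: 96 consistent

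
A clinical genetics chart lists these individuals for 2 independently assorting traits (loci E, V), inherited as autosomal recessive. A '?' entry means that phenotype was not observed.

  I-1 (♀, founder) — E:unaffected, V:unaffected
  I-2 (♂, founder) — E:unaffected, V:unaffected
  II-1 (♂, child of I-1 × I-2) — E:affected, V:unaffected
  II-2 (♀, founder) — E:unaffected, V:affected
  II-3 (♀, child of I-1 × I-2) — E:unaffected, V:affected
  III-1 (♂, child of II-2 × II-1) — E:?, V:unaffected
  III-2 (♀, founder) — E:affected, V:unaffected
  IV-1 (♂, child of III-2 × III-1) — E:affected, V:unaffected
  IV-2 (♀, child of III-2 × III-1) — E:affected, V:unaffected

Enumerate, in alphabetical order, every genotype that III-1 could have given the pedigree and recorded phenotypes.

E/I-1 un ·: Ee
E/I-2 un ·: Ee
E/II-1 aff I-1×I-2: ee
E/II-2 un ·: EE|Ee
E/II-3 un I-1×I-2: EE|Ee
E/III-1 ? II-2×II-1: Ee|ee
E/III-2 aff ·: ee
E/IV-1 aff III-2×III-1: ee
E/IV-2 aff III-2×III-1: ee
⇒ E over [I-1,I-2,II-1,II-2,II-3,III-1,III-2,IV-1,IV-2]: 6 consistent
V/I-1 un ·: Vv
V/I-2 un ·: Vv
V/II-1 un I-1×I-2: VV|Vv
V/II-2 aff ·: vv
V/II-3 aff I-1×I-2: vv
V/III-1 un II-2×II-1: Vv
V/III-2 un ·: VV|Vv
V/IV-1 un III-2×III-1: VV|Vv
V/IV-2 un III-2×III-1: VV|Vv
⇒ V over [I-1,I-2,II-1,II-2,II-3,III-1,III-2,IV-1,IV-2]: 16 consistent

III-1 ∈ {Ee Vv, ee Vv}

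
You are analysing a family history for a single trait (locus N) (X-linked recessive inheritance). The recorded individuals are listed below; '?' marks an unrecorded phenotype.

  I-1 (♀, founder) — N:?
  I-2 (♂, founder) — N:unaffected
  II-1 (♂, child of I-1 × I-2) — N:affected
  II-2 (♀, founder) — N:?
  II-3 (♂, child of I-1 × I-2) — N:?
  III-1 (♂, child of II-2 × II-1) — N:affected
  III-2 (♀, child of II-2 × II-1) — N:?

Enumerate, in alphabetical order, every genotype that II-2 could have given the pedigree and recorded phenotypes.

N/I-1 ? ·: X^NX^n|X^nX^n
N/I-2 un ·: X^NY
N/II-1 aff I-1×I-2: X^nY
N/II-2 ? ·: X^NX^n|X^nX^n
N/II-3 ? I-1×I-2: X^NY|X^nY
N/III-1 aff II-2×II-1: X^nY
N/III-2 ? II-2×II-1: X^NX^n|X^nX^n
⇒ N over [I-1,I-2,II-1,II-2,II-3,III-1,III-2]: 9 consistent

II-2 ∈ {X^NX^n, X^nX^n}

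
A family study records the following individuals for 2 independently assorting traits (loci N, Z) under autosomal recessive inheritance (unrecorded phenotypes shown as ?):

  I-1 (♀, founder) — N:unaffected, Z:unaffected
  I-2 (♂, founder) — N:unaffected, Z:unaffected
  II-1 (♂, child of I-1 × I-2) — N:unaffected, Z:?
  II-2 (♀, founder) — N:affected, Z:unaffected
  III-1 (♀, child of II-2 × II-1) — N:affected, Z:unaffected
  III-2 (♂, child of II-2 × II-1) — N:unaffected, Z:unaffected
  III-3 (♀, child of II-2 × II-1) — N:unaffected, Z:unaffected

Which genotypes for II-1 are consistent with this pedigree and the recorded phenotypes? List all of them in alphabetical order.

N/I-1 un ·: NN|Nn
N/I-2 un ·: NN|Nn
N/II-1 un I-1×I-2: Nn
N/II-2 aff ·: nn
N/III-1 aff II-2×II-1: nn
N/III-2 un II-2×II-1: Nn
N/III-3 un II-2×II-1: Nn
⇒ N over [I-1,I-2,II-1,II-2,III-1,III-2,III-3]: 3 consistent
Z/I-1 un ·: ZZ|Zz
Z/I-2 un ·: ZZ|Zz
Z/II-1 ? I-1×I-2: ZZ|Zz|zz
Z/II-2 un ·: ZZ|Zz
Z/III-1 un II-2×II-1: ZZ|Zz
Z/III-2 un II-2×II-1: ZZ|Zz
Z/III-3 un II-2×II-1: ZZ|Zz
⇒ Z over [I-1,I-2,II-1,II-2,III-1,III-2,III-3]: 86 consistent

II-1 ∈ {Nn ZZ, Nn Zz, Nn zz}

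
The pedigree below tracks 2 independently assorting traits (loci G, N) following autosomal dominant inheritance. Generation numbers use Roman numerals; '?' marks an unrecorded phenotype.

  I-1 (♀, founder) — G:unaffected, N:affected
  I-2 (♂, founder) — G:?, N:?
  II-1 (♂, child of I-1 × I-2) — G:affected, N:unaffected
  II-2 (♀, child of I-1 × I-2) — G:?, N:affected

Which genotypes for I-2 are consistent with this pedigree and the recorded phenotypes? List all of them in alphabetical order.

G/I-1 un ·: gg
G/I-2 ? ·: Gg|GG
G/II-1 aff I-1×I-2: Gg
G/II-2 ? I-1×I-2: gg|Gg
⇒ G over [I-1,I-2,II-1,II-2]: 3 consistent
N/I-1 aff ·: Nn
N/I-2 ? ·: nn|Nn
N/II-1 un I-1×I-2: nn
N/II-2 aff I-1×I-2: Nn|NN
⇒ N over [I-1,I-2,II-1,II-2]: 3 consistent

I-2 ∈ {GG Nn, GG nn, Gg Nn, Gg nn}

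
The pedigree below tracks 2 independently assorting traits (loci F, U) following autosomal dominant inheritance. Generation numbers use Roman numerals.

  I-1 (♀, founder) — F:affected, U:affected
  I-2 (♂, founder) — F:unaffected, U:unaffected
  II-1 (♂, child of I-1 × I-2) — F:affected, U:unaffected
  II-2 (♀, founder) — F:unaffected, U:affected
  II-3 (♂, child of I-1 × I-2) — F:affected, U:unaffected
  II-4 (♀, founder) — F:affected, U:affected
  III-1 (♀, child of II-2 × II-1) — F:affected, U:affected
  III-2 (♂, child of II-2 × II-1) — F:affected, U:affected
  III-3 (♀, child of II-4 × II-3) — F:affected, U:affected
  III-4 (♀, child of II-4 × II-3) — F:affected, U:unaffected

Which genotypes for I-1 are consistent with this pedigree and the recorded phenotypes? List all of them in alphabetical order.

I-1 ∈ {FF Uu, Ff Uu}

F/I-1 aff ·: Ff|FF
F/I-2 un ·: ff
F/II-1 aff I-1×I-2: Ff
F/II-2 un ·: ff
F/II-3 aff I-1×I-2: Ff
F/II-4 aff ·: Ff|FF
F/III-1 aff II-2×II-1: Ff
F/III-2 aff II-2×II-1: Ff
F/III-3 aff II-4×II-3: Ff|FF
F/III-4 aff II-4×II-3: Ff|FF
⇒ F over [I-1,I-2,II-1,II-2,II-3,II-4,III-1,III-2,III-3,III-4]: 16 consistent
U/I-1 aff ·: Uu
U/I-2 un ·: uu
U/II-1 un I-1×I-2: uu
U/II-2 aff ·: Uu|UU
U/II-3 un I-1×I-2: uu
U/II-4 aff ·: Uu
U/III-1 aff II-2×II-1: Uu
U/III-2 aff II-2×II-1: Uu
U/III-3 aff II-4×II-3: Uu
U/III-4 un II-4×II-3: uu
⇒ U over [I-1,I-2,II-1,II-2,II-3,II-4,III-1,III-2,III-3,III-4]: 2 consistent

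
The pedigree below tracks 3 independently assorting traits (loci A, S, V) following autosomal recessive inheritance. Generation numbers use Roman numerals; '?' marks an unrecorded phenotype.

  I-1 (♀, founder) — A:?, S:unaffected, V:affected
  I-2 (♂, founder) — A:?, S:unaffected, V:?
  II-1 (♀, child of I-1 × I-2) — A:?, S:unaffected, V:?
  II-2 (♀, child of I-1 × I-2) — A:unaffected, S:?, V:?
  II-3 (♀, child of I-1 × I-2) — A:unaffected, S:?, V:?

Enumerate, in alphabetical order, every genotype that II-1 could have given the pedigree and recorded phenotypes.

II-1 ∈ {AA SS Vv, AA SS vv, AA Ss Vv, AA Ss vv, Aa SS Vv, Aa SS vv, Aa Ss Vv, Aa Ss vv, aa SS Vv, aa SS vv, aa Ss Vv, aa Ss vv}

A/I-1 ? ·: AA|Aa|aa
A/I-2 ? ·: AA|Aa|aa
A/II-1 ? I-1×I-2: AA|Aa|aa
A/II-2 un I-1×I-2: AA|Aa
A/II-3 un I-1×I-2: AA|Aa
⇒ A over [I-1,I-2,II-1,II-2,II-3]: 35 consistent
S/I-1 un ·: SS|Ss
S/I-2 un ·: SS|Ss
S/II-1 un I-1×I-2: SS|Ss
S/II-2 ? I-1×I-2: SS|Ss|ss
S/II-3 ? I-1×I-2: SS|Ss|ss
⇒ S over [I-1,I-2,II-1,II-2,II-3]: 35 consistent
V/I-1 aff ·: vv
V/I-2 ? ·: VV|Vv|vv
V/II-1 ? I-1×I-2: Vv|vv
V/II-2 ? I-1×I-2: Vv|vv
V/II-3 ? I-1×I-2: Vv|vv
⇒ V over [I-1,I-2,II-1,II-2,II-3]: 10 consistent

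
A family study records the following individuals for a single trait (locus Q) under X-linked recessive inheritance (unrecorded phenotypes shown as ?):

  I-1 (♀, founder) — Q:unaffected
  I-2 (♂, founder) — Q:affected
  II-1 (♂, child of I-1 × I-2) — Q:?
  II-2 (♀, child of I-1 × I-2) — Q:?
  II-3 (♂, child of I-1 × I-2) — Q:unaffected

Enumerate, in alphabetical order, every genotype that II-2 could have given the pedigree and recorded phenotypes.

Q/I-1 un ·: X^QX^Q|X^QX^q
Q/I-2 aff ·: X^qY
Q/II-1 ? I-1×I-2: X^QY|X^qY
Q/II-2 ? I-1×I-2: X^QX^q|X^qX^q
Q/II-3 un I-1×I-2: X^QY
⇒ Q over [I-1,I-2,II-1,II-2,II-3]: 5 consistent

II-2 ∈ {X^QX^q, X^qX^q}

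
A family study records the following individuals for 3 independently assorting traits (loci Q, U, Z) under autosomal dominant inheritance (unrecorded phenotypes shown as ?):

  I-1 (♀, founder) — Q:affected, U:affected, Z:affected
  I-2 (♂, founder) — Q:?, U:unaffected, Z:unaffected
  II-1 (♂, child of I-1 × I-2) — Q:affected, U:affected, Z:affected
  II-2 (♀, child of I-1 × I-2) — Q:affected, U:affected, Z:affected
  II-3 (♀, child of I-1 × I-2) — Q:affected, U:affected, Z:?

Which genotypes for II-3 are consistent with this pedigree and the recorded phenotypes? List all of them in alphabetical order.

Q/I-1 aff ·: Qq|QQ
Q/I-2 ? ·: qq|Qq|QQ
Q/II-1 aff I-1×I-2: Qq|QQ
Q/II-2 aff I-1×I-2: Qq|QQ
Q/II-3 aff I-1×I-2: Qq|QQ
⇒ Q over [I-1,I-2,II-1,II-2,II-3]: 27 consistent
U/I-1 aff ·: Uu|UU
U/I-2 un ·: uu
U/II-1 aff I-1×I-2: Uu
U/II-2 aff I-1×I-2: Uu
U/II-3 aff I-1×I-2: Uu
⇒ U over [I-1,I-2,II-1,II-2,II-3]: 2 consistent
Z/I-1 aff ·: Zz|ZZ
Z/I-2 un ·: zz
Z/II-1 aff I-1×I-2: Zz
Z/II-2 aff I-1×I-2: Zz
Z/II-3 ? I-1×I-2: zz|Zz
⇒ Z over [I-1,I-2,II-1,II-2,II-3]: 3 consistent

II-3 ∈ {QQ Uu Zz, QQ Uu zz, Qq Uu Zz, Qq Uu zz}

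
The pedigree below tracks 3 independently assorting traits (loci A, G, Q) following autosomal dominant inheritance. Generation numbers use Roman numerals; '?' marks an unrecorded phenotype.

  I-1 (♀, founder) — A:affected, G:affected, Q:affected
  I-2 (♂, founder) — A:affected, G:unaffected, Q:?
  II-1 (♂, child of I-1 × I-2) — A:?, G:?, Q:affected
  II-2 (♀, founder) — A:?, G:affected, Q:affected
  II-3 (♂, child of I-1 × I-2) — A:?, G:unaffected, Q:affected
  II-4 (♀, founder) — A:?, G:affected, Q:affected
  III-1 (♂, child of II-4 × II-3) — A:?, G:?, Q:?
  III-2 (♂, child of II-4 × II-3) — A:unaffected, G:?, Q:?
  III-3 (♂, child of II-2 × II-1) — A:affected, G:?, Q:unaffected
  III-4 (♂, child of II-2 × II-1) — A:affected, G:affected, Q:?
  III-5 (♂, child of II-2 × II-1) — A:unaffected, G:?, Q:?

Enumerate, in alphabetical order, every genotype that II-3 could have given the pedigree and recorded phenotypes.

II-3 ∈ {Aa gg QQ, Aa gg Qq, aa gg QQ, aa gg Qq}

A/I-1 aff ·: Aa|AA
A/I-2 aff ·: Aa|AA
A/II-1 ? I-1×I-2: aa|Aa
A/II-2 ? ·: aa|Aa
A/II-3 ? I-1×I-2: aa|Aa
A/II-4 ? ·: aa|Aa
A/III-1 ? II-4×II-3: aa|Aa|AA
A/III-2 un II-4×II-3: aa
A/III-3 aff II-2×II-1: Aa|AA
A/III-4 aff II-2×II-1: Aa|AA
A/III-5 un II-2×II-1: aa
⇒ A over [I-1,I-2,II-1,II-2,II-3,II-4,III-1,III-2,III-3,III-4,III-5]: 98 consistent
G/I-1 aff ·: Gg
G/I-2 un ·: gg
G/II-1 ? I-1×I-2: gg|Gg
G/II-2 aff ·: Gg|GG
G/II-3 un I-1×I-2: gg
G/II-4 aff ·: Gg|GG
G/III-1 ? II-4×II-3: gg|Gg
G/III-2 ? II-4×II-3: gg|Gg
G/III-3 ? II-2×II-1: gg|Gg|GG
G/III-4 aff II-2×II-1: Gg|GG
G/III-5 ? II-2×II-1: gg|Gg|GG
⇒ G over [I-1,I-2,II-1,II-2,II-3,II-4,III-1,III-2,III-3,III-4,III-5]: 155 consistent
Q/I-1 aff ·: Qq|QQ
Q/I-2 ? ·: qq|Qq|QQ
Q/II-1 aff I-1×I-2: Qq
Q/II-2 aff ·: Qq
Q/II-3 aff I-1×I-2: Qq|QQ
Q/II-4 aff ·: Qq|QQ
Q/III-1 ? II-4×II-3: qq|Qq|QQ
Q/III-2 ? II-4×II-3: qq|Qq|QQ
Q/III-3 un II-2×II-1: qq
Q/III-4 ? II-2×II-1: qq|Qq|QQ
Q/III-5 ? II-2×II-1: qq|Qq|QQ
⇒ Q over [I-1,I-2,II-1,II-2,II-3,II-4,III-1,III-2,III-3,III-4,III-5]: 720 consistent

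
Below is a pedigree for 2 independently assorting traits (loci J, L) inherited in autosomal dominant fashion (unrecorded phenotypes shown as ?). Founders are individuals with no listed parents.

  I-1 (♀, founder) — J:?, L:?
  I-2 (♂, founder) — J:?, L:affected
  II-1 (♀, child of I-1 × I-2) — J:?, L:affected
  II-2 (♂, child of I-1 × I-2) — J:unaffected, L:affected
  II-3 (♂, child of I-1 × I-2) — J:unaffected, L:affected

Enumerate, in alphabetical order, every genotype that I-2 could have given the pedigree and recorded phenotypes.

J/I-1 ? ·: jj|Jj
J/I-2 ? ·: jj|Jj
J/II-1 ? I-1×I-2: jj|Jj|JJ
J/II-2 un I-1×I-2: jj
J/II-3 un I-1×I-2: jj
⇒ J over [I-1,I-2,II-1,II-2,II-3]: 8 consistent
L/I-1 ? ·: ll|Ll|LL
L/I-2 aff ·: Ll|LL
L/II-1 aff I-1×I-2: Ll|LL
L/II-2 aff I-1×I-2: Ll|LL
L/II-3 aff I-1×I-2: Ll|LL
⇒ L over [I-1,I-2,II-1,II-2,II-3]: 27 consistent

I-2 ∈ {Jj LL, Jj Ll, jj LL, jj Ll}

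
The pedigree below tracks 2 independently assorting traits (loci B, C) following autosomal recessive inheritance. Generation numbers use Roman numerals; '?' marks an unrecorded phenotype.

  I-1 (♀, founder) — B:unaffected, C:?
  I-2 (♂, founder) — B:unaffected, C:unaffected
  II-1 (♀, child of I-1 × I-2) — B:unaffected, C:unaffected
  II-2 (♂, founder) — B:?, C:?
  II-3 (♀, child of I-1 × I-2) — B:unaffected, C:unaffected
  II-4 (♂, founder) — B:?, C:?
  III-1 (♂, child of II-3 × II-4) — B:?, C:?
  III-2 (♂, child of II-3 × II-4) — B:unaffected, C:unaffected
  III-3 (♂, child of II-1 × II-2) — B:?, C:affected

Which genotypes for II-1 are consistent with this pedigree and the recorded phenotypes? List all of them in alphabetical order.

B/I-1 un ·: BB|Bb
B/I-2 un ·: BB|Bb
B/II-1 un I-1×I-2: BB|Bb
B/II-2 ? ·: BB|Bb|bb
B/II-3 un I-1×I-2: BB|Bb
B/II-4 ? ·: BB|Bb|bb
B/III-1 ? II-3×II-4: BB|Bb|bb
B/III-2 un II-3×II-4: BB|Bb
B/III-3 ? II-1×II-2: BB|Bb|bb
⇒ B over [I-1,I-2,II-1,II-2,II-3,II-4,III-1,III-2,III-3]: 618 consistent
C/I-1 ? ·: CC|Cc|cc
C/I-2 un ·: CC|Cc
C/II-1 un I-1×I-2: Cc
C/II-2 ? ·: Cc|cc
C/II-3 un I-1×I-2: CC|Cc
C/II-4 ? ·: CC|Cc|cc
C/III-1 ? II-3×II-4: CC|Cc|cc
C/III-2 un II-3×II-4: CC|Cc
C/III-3 aff II-1×II-2: cc
⇒ C over [I-1,I-2,II-1,II-2,II-3,II-4,III-1,III-2,III-3]: 156 consistent

II-1 ∈ {BB Cc, Bb Cc}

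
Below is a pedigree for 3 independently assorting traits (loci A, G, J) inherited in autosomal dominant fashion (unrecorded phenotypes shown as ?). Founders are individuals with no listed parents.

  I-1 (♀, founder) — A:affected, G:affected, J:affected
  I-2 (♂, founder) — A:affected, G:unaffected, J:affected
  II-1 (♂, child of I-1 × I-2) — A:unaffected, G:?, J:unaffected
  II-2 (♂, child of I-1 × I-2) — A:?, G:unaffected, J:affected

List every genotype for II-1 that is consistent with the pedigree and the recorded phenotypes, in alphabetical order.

II-1 ∈ {aa Gg jj, aa gg jj}

A/I-1 aff ·: Aa
A/I-2 aff ·: Aa
A/II-1 un I-1×I-2: aa
A/II-2 ? I-1×I-2: aa|Aa|AA
⇒ A over [I-1,I-2,II-1,II-2]: 3 consistent
G/I-1 aff ·: Gg
G/I-2 un ·: gg
G/II-1 ? I-1×I-2: gg|Gg
G/II-2 un I-1×I-2: gg
⇒ G over [I-1,I-2,II-1,II-2]: 2 consistent
J/I-1 aff ·: Jj
J/I-2 aff ·: Jj
J/II-1 un I-1×I-2: jj
J/II-2 aff I-1×I-2: Jj|JJ
⇒ J over [I-1,I-2,II-1,II-2]: 2 consistent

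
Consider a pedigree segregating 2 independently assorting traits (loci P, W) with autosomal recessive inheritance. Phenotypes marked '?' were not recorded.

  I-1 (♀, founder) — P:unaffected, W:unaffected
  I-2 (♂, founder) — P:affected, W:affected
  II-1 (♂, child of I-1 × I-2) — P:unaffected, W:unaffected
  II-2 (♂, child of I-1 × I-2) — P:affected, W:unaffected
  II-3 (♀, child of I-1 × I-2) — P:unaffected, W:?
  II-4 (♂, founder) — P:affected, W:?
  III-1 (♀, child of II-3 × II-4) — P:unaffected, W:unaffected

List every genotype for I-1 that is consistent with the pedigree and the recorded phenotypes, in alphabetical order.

P/I-1 un ·: Pp
P/I-2 aff ·: pp
P/II-1 un I-1×I-2: Pp
P/II-2 aff I-1×I-2: pp
P/II-3 un I-1×I-2: Pp
P/II-4 aff ·: pp
P/III-1 un II-3×II-4: Pp
⇒ P over [I-1,I-2,II-1,II-2,II-3,II-4,III-1]: 1 consistent
W/I-1 un ·: WW|Ww
W/I-2 aff ·: ww
W/II-1 un I-1×I-2: Ww
W/II-2 un I-1×I-2: Ww
W/II-3 ? I-1×I-2: Ww|ww
W/II-4 ? ·: WW|Ww|ww
W/III-1 un II-3×II-4: WW|Ww
⇒ W over [I-1,I-2,II-1,II-2,II-3,II-4,III-1]: 12 consistent

I-1 ∈ {Pp WW, Pp Ww}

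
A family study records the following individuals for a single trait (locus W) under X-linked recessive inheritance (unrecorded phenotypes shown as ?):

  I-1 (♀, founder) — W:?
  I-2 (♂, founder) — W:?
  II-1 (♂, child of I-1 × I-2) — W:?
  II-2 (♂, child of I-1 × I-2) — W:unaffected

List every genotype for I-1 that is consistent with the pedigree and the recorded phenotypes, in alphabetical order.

I-1 ∈ {X^WX^W, X^WX^w}

W/I-1 ? ·: X^WX^W|X^WX^w
W/I-2 ? ·: X^WY|X^wY
W/II-1 ? I-1×I-2: X^WY|X^wY
W/II-2 un I-1×I-2: X^WY
⇒ W over [I-1,I-2,II-1,II-2]: 6 consistent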